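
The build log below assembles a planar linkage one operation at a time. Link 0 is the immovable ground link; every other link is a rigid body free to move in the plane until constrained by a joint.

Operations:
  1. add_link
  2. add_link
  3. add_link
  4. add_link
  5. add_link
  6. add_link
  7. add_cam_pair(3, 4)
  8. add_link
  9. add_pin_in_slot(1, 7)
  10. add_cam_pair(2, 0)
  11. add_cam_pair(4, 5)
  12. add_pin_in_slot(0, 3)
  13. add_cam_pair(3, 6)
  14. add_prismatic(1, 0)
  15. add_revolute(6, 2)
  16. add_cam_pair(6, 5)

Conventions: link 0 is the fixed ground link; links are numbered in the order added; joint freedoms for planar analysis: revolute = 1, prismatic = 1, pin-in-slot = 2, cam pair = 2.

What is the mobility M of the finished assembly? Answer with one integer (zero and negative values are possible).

(L,J1,J2)=(1,0,0); link0 fixed
link1: (2,0,0)
link2: (3,0,0)
link3: (4,0,0)
link4: (5,0,0)
link5: (6,0,0)
link6: (7,0,0)
C 3-4 [J2]: (7,0,1)
link7: (8,0,1)
PS 1-7 [J2]: (8,0,2)
C 2-0 [J2]: (8,0,3)
C 4-5 [J2]: (8,0,4)
PS 0-3 [J2]: (8,0,5)
C 3-6 [J2]: (8,0,6)
P 1-0 [J1]: (8,1,6)
R 6-2 [J1]: (8,2,6)
C 6-5 [J2]: (8,2,7)
Grübler: 3·7 − 2·2 − 7 = 10

M = 10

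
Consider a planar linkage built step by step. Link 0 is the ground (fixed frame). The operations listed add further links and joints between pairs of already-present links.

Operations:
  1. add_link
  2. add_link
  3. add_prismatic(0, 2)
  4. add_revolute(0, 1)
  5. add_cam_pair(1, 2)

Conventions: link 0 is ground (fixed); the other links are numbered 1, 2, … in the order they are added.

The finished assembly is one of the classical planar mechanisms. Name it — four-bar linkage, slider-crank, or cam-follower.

links: 3 (incl. ground); joints: 1 revolute, 1 prismatic, 1 higher (cam) pair, forming one closed loop
3 links, revolute + prismatic + higher pair in one loop → cam-follower

cam-follower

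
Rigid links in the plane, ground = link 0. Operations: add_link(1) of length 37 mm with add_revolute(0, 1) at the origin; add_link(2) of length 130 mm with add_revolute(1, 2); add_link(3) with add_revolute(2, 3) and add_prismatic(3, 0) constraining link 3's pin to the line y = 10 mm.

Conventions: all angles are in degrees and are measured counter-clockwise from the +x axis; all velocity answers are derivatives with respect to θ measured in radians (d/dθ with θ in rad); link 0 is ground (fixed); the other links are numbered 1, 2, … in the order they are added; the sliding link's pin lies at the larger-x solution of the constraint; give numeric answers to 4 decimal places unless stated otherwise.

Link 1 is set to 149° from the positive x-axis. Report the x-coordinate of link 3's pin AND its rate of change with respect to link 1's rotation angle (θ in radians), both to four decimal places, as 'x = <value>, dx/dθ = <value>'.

geometry: r = 37 mm, L = 130 mm, e = 10 mm
crank pin P = (r cos θ, r sin θ) = (-31.715190, 19.056409)
h = r sin θ − e = 19.056409 − 10 = 9.056409
x = r cos θ + √(L² − h²) = -31.715190 + 129.684160 = 97.968970
dx/dθ = −r sin θ − h·r cos θ/√(L² − h²) (θ in radians; h = 9.056409) = -16.841599

x = 97.9690, dx/dθ = -16.8416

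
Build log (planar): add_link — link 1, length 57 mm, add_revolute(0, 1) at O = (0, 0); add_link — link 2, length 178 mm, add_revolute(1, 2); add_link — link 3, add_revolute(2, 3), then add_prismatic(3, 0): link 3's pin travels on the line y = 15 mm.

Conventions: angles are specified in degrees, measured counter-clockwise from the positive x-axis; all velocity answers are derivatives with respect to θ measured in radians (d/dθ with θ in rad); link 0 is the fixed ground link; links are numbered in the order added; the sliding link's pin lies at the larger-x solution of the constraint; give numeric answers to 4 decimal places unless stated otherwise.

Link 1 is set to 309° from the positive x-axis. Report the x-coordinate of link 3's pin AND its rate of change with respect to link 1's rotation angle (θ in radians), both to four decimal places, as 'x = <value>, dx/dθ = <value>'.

geometry: r = 57 mm, L = 178 mm, e = 15 mm
crank pin P = (r cos θ, r sin θ) = (35.871262, -44.297320)
h = r sin θ − e = -44.297320 − 15 = -59.297320
x = r cos θ + √(L² − h²) = 35.871262 + 167.832738 = 203.704000
dx/dθ = −r sin θ − h·r cos θ/√(L² − h²) (θ in radians; h = -59.297320) = 56.971067

x = 203.7040, dx/dθ = 56.9711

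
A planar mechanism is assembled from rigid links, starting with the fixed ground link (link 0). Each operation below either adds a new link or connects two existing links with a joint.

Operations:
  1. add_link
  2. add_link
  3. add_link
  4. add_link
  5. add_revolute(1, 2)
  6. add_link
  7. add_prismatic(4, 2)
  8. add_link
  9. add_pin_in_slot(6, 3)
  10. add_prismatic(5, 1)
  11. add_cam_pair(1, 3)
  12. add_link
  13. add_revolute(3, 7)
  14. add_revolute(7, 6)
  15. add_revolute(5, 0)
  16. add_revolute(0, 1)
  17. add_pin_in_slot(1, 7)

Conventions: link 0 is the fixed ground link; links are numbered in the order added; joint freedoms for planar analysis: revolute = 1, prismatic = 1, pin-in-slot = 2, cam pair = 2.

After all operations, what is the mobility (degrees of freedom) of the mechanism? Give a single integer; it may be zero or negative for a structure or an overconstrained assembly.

L=1 J1=0 J2=0
add link → L=2 J1=0 J2=0
add link → L=3 J1=0 J2=0
add link → L=4 J1=0 J2=0
add link → L=5 J1=0 J2=0
R@1,2 dof=1 J1 → L=5 J1=1 J2=0
add link → L=6 J1=1 J2=0
P@4,2 dof=1 J1 → L=6 J1=2 J2=0
add link → L=7 J1=2 J2=0
PS@6,3 dof=2 J2 → L=7 J1=2 J2=1
P@5,1 dof=1 J1 → L=7 J1=3 J2=1
C@1,3 dof=2 J2 → L=7 J1=3 J2=2
add link → L=8 J1=3 J2=2
R@3,7 dof=1 J1 → L=8 J1=4 J2=2
R@7,6 dof=1 J1 → L=8 J1=5 J2=2
R@5,0 dof=1 J1 → L=8 J1=6 J2=2
R@0,1 dof=1 J1 → L=8 J1=7 J2=2
PS@1,7 dof=2 J2 → L=8 J1=7 J2=3
M=3(L−1)−2J1−J2=3·7−2·7−3=4

M = 4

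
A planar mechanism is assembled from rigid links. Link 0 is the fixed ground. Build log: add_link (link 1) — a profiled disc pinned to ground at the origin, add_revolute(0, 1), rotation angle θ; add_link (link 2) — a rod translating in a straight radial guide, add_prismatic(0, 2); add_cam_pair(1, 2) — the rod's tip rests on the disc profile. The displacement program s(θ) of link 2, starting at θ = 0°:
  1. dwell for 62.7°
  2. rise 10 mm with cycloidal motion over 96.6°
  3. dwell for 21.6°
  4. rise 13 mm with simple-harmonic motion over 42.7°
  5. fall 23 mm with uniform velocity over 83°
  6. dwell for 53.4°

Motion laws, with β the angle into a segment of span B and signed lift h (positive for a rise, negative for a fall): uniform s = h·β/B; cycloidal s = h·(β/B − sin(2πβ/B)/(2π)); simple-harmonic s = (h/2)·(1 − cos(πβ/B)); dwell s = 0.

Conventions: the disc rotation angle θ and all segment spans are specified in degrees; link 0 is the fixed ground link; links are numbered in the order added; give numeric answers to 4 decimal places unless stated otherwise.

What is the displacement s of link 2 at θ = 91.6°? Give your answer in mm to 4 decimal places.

seg 1 [0°–62.7°] dwell: s stays 0.0000
seg 2 [62.7°–159.3°] cycloidal, h=10: θ=91.6° here. β=28.9, B=96.6. 10·(0.2992 − sin(2π·0.2992)/(2π)) = 1.4755 → s = 1.4755

1.4755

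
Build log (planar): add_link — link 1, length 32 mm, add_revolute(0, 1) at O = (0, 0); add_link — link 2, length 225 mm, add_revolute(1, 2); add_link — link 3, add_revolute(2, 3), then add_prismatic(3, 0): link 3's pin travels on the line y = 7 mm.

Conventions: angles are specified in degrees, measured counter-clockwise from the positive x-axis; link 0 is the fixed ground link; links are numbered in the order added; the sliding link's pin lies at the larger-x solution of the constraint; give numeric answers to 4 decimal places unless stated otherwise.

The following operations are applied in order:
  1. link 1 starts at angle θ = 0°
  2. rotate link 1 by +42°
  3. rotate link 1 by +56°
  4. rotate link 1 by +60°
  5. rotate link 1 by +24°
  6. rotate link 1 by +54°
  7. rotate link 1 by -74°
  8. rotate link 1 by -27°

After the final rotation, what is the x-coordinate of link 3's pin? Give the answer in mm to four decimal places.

geometry: r = 32 mm, L = 225 mm, e = 7 mm; θ starts at 0°
rotate link 1 by +42°: θ ← 0° +42° = 42°
rotate link 1 by +56°: θ ← 42° +56° = 98°
rotate link 1 by +60°: θ ← 98° +60° = 158°
rotate link 1 by +24°: θ ← 158° +24° = 182°
rotate link 1 by +54°: θ ← 182° +54° = 236°
rotate link 1 by -74°: θ ← 236° -74° = 162°
rotate link 1 by -27°: θ ← 162° -27° = 135°
crank pin P = (r cos θ, r sin θ) = (-22.627417, 22.627417)
h = r sin θ − e = 22.627417 − 7 = 15.627417
x = r cos θ + √(L² − h²) = -22.627417 + 224.456641 = 201.829224

201.8292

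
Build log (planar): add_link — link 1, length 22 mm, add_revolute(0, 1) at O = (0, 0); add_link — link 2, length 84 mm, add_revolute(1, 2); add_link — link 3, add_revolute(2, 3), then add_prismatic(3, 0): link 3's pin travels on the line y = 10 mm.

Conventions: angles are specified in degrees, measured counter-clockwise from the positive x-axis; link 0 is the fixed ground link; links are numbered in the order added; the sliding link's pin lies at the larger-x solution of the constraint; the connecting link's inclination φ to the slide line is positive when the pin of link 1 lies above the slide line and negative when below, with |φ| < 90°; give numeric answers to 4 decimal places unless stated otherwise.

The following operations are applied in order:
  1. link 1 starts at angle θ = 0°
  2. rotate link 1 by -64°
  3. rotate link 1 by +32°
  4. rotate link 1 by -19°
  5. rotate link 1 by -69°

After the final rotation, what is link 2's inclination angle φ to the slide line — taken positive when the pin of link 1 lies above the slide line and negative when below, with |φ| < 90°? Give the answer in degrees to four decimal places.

geometry: r = 22 mm, L = 84 mm, e = 10 mm; θ starts at 0°
rotate link 1 by -64°: θ ← 0° -64° = -64°
rotate link 1 by +32°: θ ← -64° +32° = -32°
rotate link 1 by -19°: θ ← -32° -19° = -51°
rotate link 1 by -69°: θ ← -51° -69° = -120°
h = r sin θ − e = -19.052559 − 10 = -29.052559
sin φ = h / L = -29.052559 / 84 = -0.34586380
φ = arcsin(-0.34586380) = -20.234534°

-20.2345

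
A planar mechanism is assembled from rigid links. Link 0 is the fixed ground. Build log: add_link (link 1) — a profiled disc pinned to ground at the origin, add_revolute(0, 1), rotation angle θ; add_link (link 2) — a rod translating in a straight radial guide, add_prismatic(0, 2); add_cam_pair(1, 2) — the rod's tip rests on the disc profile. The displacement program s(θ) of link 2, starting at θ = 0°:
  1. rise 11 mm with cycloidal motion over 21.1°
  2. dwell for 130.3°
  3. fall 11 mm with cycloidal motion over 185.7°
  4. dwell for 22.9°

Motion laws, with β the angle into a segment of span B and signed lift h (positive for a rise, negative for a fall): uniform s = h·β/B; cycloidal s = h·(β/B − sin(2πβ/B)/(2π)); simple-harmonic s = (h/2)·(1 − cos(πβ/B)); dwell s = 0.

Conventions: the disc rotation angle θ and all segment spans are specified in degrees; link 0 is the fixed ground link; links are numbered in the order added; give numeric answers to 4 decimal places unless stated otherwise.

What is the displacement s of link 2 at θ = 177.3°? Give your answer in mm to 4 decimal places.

seg 1 [0°–21.1°] cycloidal, h=11: full span → s += 11 → s = 11.0000
seg 2 [21.1°–151.4°] dwell: s stays 11.0000
seg 3 [151.4°–337.1°] cycloidal, h=-11: θ=177.3° here. β=25.9, B=185.7. -11·(0.1395 − sin(2π·0.1395)/(2π)) = -0.1890 → s = 10.8110

10.8110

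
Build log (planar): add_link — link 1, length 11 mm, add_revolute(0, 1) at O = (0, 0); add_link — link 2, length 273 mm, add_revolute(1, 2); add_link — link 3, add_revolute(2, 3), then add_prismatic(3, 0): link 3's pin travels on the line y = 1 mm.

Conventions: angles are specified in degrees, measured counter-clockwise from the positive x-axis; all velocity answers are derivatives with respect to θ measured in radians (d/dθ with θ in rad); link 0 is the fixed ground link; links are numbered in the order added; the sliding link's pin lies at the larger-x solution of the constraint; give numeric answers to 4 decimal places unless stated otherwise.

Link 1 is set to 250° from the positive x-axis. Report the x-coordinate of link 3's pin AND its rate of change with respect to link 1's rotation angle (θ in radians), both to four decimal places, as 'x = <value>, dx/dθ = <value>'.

geometry: r = 11 mm, L = 273 mm, e = 1 mm
crank pin P = (r cos θ, r sin θ) = (-3.762222, -10.336619)
h = r sin θ − e = -10.336619 − 1 = -11.336619
x = r cos θ + √(L² − h²) = -3.762222 + 272.764516 = 269.002294
dx/dθ = −r sin θ − h·r cos θ/√(L² − h²) (θ in radians; h = -11.336619) = 10.180254

x = 269.0023, dx/dθ = 10.1803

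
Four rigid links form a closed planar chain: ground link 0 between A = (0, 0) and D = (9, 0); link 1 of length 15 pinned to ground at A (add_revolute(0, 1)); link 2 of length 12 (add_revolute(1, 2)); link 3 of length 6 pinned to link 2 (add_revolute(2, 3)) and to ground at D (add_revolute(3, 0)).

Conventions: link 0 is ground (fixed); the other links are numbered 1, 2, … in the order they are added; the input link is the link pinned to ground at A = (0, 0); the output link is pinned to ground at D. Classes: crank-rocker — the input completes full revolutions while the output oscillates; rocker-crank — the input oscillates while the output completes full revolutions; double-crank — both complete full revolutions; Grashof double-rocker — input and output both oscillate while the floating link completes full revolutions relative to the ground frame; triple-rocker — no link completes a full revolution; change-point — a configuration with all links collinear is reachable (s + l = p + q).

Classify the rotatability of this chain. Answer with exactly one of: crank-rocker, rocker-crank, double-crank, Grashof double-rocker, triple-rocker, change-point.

lengths: ground=9, input=15, coupler=12, output=6
sorted: s=6 (shortest), l=15 (longest), p+q=21
s + l = 21 vs p + q = 21
s + l = p + q → change-point (collinear configuration reachable)

change-point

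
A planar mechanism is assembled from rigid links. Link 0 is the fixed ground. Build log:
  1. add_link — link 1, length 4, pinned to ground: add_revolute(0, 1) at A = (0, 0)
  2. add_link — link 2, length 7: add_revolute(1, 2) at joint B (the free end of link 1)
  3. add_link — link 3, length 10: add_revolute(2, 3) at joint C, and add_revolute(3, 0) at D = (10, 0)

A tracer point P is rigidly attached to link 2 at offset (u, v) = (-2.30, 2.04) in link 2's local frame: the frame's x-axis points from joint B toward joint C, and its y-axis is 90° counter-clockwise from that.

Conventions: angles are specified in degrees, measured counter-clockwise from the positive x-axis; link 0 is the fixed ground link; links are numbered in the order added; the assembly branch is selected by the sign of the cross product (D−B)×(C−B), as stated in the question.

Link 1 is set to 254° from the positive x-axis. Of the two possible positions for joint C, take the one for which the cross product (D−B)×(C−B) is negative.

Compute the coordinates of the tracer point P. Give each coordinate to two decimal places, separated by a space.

A=(0,0), D=(10.00,0)
B = A + 4.00·(cos254°, sin254°) = (-1.1025, -3.8450)
|BD| = 11.7495
circle(B,7.00) ∩ circle(D,10.00): a=3.7045, h=5.9394
  candidates: C₊=(0.4542,2.9796) cross=69.786; C₋=(4.3416,-8.2452) cross=-69.786
  branch - wants cross < 0 → take C=(4.3416,-8.2452) (cross=-69.786)
ex = (C−B)/|BC| = (0.7777,-0.6286); ey = (0.6286,0.7777)
P = B + -2.30·ex + 2.04·ey = (-1.6090,-0.8127)

-1.61 -0.81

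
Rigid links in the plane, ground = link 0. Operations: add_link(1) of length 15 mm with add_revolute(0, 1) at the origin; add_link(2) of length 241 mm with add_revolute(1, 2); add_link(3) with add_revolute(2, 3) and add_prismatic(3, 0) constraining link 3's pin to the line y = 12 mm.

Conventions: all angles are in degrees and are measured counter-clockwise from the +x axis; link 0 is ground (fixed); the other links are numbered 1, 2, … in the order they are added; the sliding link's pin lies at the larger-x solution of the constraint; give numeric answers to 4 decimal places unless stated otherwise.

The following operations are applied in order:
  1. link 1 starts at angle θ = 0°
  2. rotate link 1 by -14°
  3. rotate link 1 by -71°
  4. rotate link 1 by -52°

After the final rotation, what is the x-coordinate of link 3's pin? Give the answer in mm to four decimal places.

geometry: r = 15 mm, L = 241 mm, e = 12 mm; θ starts at 0°
rotate link 1 by -14°: θ ← 0° -14° = -14°
rotate link 1 by -71°: θ ← -14° -71° = -85°
rotate link 1 by -52°: θ ← -85° -52° = -137°
crank pin P = (r cos θ, r sin θ) = (-10.970306, -10.229975)
h = r sin θ − e = -10.229975 − 12 = -22.229975
x = r cos θ + √(L² − h²) = -10.970306 + 239.972557 = 229.002252

229.0023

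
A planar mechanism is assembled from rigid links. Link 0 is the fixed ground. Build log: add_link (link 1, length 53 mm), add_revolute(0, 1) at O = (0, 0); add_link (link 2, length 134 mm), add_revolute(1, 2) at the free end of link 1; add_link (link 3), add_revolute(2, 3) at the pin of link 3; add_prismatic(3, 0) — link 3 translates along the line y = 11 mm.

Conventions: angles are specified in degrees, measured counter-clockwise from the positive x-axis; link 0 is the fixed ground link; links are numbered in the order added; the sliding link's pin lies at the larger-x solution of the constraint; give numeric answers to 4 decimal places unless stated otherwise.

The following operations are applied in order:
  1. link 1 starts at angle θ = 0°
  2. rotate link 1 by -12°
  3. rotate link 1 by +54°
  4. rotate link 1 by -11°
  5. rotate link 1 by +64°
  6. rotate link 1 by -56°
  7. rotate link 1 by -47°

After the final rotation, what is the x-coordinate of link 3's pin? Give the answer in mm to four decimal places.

geometry: r = 53 mm, L = 134 mm, e = 11 mm; θ starts at 0°
rotate link 1 by -12°: θ ← 0° -12° = -12°
rotate link 1 by +54°: θ ← -12° +54° = 42°
rotate link 1 by -11°: θ ← 42° -11° = 31°
rotate link 1 by +64°: θ ← 31° +64° = 95°
rotate link 1 by -56°: θ ← 95° -56° = 39°
rotate link 1 by -47°: θ ← 39° -47° = -8°
crank pin P = (r cos θ, r sin θ) = (52.484208, -7.376174)
h = r sin θ − e = -7.376174 − 11 = -18.376174
x = r cos θ + √(L² − h²) = 52.484208 + 132.734006 = 185.218213

185.2182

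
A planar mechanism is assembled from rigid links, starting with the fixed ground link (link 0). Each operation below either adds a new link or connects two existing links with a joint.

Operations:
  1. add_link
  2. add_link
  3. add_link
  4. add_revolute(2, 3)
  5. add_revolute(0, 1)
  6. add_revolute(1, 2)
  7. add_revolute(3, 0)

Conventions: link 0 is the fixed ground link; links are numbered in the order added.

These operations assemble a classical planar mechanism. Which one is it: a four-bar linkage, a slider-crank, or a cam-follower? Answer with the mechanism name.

links: 4 (incl. ground); joints: 4 revolute, 0 prismatic, 0 higher (cam) pair, forming one closed loop
4 links in a single 4R loop → four-bar linkage

four-bar linkage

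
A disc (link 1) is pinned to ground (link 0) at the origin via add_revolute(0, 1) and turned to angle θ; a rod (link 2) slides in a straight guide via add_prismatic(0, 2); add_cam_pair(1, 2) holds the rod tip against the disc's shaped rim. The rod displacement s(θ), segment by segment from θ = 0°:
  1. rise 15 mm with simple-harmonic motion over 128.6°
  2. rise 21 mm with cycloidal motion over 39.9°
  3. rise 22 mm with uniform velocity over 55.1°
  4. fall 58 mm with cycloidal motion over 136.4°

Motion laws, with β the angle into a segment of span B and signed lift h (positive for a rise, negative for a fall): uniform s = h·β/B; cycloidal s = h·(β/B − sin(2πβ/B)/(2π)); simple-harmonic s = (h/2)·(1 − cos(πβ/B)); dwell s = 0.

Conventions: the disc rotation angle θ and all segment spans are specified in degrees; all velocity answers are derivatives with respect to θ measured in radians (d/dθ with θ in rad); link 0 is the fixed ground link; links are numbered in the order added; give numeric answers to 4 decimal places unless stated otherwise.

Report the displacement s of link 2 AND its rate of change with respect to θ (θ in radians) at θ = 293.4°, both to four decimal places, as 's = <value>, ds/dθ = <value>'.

segment 1 (0° to 128.6°, simple-harmonic, h = 15) is passed completely: s = 0.0000 + (15) = 15.0000
segment 2 (128.6° to 168.5°, cycloidal, h = 21) is passed completely: s = 15.0000 + (21) = 36.0000
segment 3 (168.5° to 223.6°, uniform, h = 22) is passed completely: s = 36.0000 + (22) = 58.0000
θ = 293.4° falls in segment 4 (223.6° to 360°, cycloidal, h = -58): β = 293.4 − 223.6 = 69.8°, B = 136.4°; Δs = -58·(0.5117 − sin(2π·0.5117)/(2π)) = -30.3601; s = 58.0000 − 30.3601 = 27.6399
velocity in seg [223.6°–360°] (cycloidal), θ in radians: β = 69.8° = 1.2182 rad, B = 136.4° = 2.3806 rad; ds/dθ = (h/B)(1 − cos(2πβ/B)) = ((-58)/2.3806)(1 − cos(2π·0.5117)) = -48.660474 mm/rad

s = 27.6399, ds/dθ = -48.6605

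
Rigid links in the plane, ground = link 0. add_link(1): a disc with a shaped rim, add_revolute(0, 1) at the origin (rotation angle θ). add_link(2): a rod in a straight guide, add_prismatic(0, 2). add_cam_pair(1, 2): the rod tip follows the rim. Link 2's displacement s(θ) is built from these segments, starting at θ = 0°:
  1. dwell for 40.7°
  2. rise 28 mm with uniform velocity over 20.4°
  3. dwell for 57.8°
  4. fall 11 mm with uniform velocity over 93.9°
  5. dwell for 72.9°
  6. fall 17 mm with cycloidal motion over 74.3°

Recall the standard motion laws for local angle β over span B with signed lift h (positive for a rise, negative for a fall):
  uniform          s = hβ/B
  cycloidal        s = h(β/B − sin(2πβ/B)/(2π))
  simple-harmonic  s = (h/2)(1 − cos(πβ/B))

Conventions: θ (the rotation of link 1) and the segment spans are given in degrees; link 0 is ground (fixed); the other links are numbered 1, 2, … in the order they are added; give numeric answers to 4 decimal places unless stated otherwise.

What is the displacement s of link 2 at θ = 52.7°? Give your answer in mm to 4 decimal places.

segment 1 (0° to 40.7°, dwell): s unchanged at 0.0000
θ = 52.7° falls in segment 2 (40.7° to 61.1°, uniform, h = 28): β = 52.7 − 40.7 = 12°, B = 20.4°; Δs = 28·12/20.4 = 16.4706; s = 0.0000 + 16.4706 = 16.4706

16.4706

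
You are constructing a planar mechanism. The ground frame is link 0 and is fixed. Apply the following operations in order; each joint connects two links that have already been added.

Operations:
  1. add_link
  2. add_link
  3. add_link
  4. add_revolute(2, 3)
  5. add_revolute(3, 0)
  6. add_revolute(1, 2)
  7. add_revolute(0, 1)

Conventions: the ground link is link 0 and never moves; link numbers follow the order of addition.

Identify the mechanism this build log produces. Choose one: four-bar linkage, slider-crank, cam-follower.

links: 4 (incl. ground); joints: 4 revolute, 0 prismatic, 0 higher (cam) pair, forming one closed loop
4 links in a single 4R loop → four-bar linkage

four-bar linkage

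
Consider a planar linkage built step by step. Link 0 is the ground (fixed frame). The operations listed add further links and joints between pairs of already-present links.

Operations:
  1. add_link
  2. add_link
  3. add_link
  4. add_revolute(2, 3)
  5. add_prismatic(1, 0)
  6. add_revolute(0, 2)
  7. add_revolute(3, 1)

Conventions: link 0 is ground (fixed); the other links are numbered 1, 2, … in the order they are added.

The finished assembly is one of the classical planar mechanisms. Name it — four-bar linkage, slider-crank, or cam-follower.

links: 4 (incl. ground); joints: 3 revolute, 1 prismatic, 0 higher (cam) pair, forming one closed loop
4 links, 3 revolutes + 1 prismatic in one loop → slider-crank

slider-crank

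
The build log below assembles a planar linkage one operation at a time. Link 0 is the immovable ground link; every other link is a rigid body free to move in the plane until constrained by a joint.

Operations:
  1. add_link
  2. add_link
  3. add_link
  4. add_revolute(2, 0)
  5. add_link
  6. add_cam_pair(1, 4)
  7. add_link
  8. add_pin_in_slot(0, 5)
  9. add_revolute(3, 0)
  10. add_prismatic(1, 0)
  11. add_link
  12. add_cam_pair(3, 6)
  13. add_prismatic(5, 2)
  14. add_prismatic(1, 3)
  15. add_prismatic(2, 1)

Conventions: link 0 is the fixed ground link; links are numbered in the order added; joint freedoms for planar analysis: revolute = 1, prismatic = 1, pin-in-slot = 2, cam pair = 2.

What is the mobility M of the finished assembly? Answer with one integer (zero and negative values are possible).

link 0 = ground. State L|J1|J2 = 1|0|0
+link1  2|0|0
+link2  3|0|0
+link3  4|0|0
R(2,0) f=1→J1  4|1|0
+link4  5|1|0
C(1,4) f=2→J2  5|1|1
+link5  6|1|1
PS(0,5) f=2→J2  6|1|2
R(3,0) f=1→J1  6|2|2
P(1,0) f=1→J1  6|3|2
+link6  7|3|2
C(3,6) f=2→J2  7|3|3
P(5,2) f=1→J1  7|4|3
P(1,3) f=1→J1  7|5|3
P(2,1) f=1→J1  7|6|3
M = 3(7−1)−2·6−3 = 18−12−3 = 3

M = 3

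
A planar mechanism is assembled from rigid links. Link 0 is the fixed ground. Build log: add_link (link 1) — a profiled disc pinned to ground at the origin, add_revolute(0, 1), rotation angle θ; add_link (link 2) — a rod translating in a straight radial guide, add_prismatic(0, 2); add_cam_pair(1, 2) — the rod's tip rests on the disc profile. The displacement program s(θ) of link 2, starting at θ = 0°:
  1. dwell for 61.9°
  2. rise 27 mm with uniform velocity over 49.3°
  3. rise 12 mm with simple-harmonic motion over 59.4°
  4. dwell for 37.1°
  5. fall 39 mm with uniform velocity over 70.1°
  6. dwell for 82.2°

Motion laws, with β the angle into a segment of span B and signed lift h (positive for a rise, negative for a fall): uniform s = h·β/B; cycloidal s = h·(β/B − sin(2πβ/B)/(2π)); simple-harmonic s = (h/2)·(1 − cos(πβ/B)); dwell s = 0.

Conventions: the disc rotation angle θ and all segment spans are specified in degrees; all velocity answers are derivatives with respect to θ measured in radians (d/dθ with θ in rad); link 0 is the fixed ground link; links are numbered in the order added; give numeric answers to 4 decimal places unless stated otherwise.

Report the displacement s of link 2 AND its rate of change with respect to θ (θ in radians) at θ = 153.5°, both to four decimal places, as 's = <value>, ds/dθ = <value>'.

seg 1 [0°–61.9°] dwell: s stays 0.0000
seg 2 [61.9°–111.2°] uniform, h=27: full span → s += 27 → s = 27.0000
seg 3 [111.2°–170.6°] simple-harmonic, h=12: θ=153.5° here. β=42.3, B=59.4. 12/2·(1 − cos(π·0.7121)) = 9.7090 → s = 36.7090
velocity in seg [111.2°–170.6°] (simple-harmonic), θ in radians: β = 42.3° = 0.7383 rad, B = 59.4° = 1.0367 rad; ds/dθ = (πh/(2B)) sin(πβ/B) = (π·12/(2·1.0367)) sin(π·0.7121) = 14.291874 mm/rad

s = 36.7090, ds/dθ = 14.2919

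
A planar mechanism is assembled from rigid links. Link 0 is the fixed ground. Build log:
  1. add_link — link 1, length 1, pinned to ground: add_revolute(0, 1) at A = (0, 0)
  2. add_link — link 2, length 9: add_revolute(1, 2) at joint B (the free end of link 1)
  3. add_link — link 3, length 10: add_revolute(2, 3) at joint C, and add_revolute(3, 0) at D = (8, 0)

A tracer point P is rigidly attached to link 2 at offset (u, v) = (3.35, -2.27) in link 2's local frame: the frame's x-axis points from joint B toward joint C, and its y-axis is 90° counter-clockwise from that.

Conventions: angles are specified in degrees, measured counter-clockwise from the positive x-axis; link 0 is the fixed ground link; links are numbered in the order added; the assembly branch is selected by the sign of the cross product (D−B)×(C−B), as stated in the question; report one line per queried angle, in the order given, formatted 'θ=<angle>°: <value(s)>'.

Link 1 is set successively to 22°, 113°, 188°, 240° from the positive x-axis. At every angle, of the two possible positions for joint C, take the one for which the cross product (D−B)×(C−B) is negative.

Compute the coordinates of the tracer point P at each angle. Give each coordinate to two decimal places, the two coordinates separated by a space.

A=(0,0), D=(8.00,0)
θ=22°: B = A + 1.00·(cos22°, sin22°) = (0.9272, 0.3746)
θ=22°: |BD| = 7.0827
θ=22°: circle(B,9.00) ∩ circle(D,10.00): a=2.2001, h=8.7270
θ=22°:   candidates: C₊=(3.5857,8.9730) cross=61.811; C₋=(2.6626,-8.4565) cross=-61.811
θ=22°:   branch - wants cross < 0 → take C=(2.6626,-8.4565) (cross=-61.811)
θ=22°: ex = (C−B)/|BC| = (0.1928,-0.9812); ey = (0.9812,0.1928)
θ=22°: P = B + 3.35·ex + -2.27·ey = (-0.6543,-3.3502)
θ=113°: B = A + 1.00·(cos113°, sin113°) = (-0.3907, 0.9205)
θ=113°: |BD| = 8.4411
θ=113°: circle(B,9.00) ∩ circle(D,10.00): a=3.0951, h=8.4511
θ=113°:   candidates: C₊=(3.6075,8.9836) cross=71.336; C₋=(1.7643,-7.8177) cross=-71.336
θ=113°:   branch - wants cross < 0 → take C=(1.7643,-7.8177) (cross=-71.336)
θ=113°: ex = (C−B)/|BC| = (0.2394,-0.9709); ey = (0.9709,0.2394)
θ=113°: P = B + 3.35·ex + -2.27·ey = (-1.7925,-2.8756)
θ=188°: B = A + 1.00·(cos188°, sin188°) = (-0.9903, -0.1392)
θ=188°: |BD| = 8.9913
θ=188°: circle(B,9.00) ∩ circle(D,10.00): a=3.4391, h=8.3170
θ=188°:   candidates: C₊=(2.3197,8.2301) cross=74.781; C₋=(2.5772,-8.4020) cross=-74.781
θ=188°:   branch - wants cross < 0 → take C=(2.5772,-8.4020) (cross=-74.781)
θ=188°: ex = (C−B)/|BC| = (0.3964,-0.9181); ey = (0.9181,0.3964)
θ=188°: P = B + 3.35·ex + -2.27·ey = (-1.7464,-4.1145)
θ=240°: B = A + 1.00·(cos240°, sin240°) = (-0.5000, -0.8660)
θ=240°: |BD| = 8.5440
θ=240°: circle(B,9.00) ∩ circle(D,10.00): a=3.1601, h=8.4270
θ=240°:   candidates: C₊=(1.7897,7.8378) cross=72.000; C₋=(3.4980,-8.9293) cross=-72.000
θ=240°:   branch - wants cross < 0 → take C=(3.4980,-8.9293) (cross=-72.000)
θ=240°: ex = (C−B)/|BC| = (0.4442,-0.8959); ey = (0.8959,0.4442)
θ=240°: P = B + 3.35·ex + -2.27·ey = (-1.0456,-4.8757)

θ=22°: -0.65 -3.35
θ=113°: -1.79 -2.88
θ=188°: -1.75 -4.11
θ=240°: -1.05 -4.88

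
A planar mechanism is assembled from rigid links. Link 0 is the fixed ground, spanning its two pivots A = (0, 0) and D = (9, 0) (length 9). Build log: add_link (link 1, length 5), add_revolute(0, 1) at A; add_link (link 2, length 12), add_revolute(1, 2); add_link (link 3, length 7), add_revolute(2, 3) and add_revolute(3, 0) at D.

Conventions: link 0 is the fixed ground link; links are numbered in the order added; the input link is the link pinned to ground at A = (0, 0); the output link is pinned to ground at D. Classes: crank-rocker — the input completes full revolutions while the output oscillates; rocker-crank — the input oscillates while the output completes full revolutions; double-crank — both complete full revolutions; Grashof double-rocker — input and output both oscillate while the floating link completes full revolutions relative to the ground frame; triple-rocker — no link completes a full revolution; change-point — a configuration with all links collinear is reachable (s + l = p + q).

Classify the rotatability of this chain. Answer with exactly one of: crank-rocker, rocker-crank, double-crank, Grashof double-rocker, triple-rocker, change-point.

lengths: ground=9, input=5, coupler=12, output=7
sorted: s=5 (shortest), l=12 (longest), p+q=16
s + l = 17 vs p + q = 16
s + l > p + q → non-Grashof → no link fully rotates → triple-rocker

triple-rocker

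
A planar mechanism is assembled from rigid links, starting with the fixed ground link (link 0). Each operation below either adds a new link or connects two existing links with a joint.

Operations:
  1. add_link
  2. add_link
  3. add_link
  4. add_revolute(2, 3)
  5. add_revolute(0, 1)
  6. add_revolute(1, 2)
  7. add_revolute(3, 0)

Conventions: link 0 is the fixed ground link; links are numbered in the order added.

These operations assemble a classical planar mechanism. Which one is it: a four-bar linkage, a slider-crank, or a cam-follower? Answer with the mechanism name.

links: 4 (incl. ground); joints: 4 revolute, 0 prismatic, 0 higher (cam) pair, forming one closed loop
4 links in a single 4R loop → four-bar linkage

four-bar linkage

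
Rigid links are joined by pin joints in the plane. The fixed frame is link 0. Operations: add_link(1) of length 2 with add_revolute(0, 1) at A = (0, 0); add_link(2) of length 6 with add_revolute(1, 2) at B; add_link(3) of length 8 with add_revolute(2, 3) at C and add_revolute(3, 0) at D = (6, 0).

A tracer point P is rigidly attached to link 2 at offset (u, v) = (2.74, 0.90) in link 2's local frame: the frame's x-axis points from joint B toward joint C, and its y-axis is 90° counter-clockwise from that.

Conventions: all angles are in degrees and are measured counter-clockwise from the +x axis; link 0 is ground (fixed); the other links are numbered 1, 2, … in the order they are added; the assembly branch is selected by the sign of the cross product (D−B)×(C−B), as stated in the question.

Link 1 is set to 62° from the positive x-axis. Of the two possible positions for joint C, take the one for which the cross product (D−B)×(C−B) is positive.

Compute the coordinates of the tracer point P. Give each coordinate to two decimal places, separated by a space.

A=(0,0), D=(6.00,0)
B = A + 2.00·(cos62°, sin62°) = (0.9389, 1.7659)
|BD| = 5.3603
circle(B,6.00) ∩ circle(D,8.00): a=0.0683, h=5.9996
  candidates: C₊=(2.9800,7.4081) cross=32.160; C₋=(-0.9730,-3.9213) cross=-32.160
  branch + wants cross > 0 → take C=(2.9800,7.4081) (cross=32.160)
ex = (C−B)/|BC| = (0.3402,0.9404); ey = (-0.9404,0.3402)
P = B + 2.74·ex + 0.90·ey = (1.0247,4.6486)

1.02 4.65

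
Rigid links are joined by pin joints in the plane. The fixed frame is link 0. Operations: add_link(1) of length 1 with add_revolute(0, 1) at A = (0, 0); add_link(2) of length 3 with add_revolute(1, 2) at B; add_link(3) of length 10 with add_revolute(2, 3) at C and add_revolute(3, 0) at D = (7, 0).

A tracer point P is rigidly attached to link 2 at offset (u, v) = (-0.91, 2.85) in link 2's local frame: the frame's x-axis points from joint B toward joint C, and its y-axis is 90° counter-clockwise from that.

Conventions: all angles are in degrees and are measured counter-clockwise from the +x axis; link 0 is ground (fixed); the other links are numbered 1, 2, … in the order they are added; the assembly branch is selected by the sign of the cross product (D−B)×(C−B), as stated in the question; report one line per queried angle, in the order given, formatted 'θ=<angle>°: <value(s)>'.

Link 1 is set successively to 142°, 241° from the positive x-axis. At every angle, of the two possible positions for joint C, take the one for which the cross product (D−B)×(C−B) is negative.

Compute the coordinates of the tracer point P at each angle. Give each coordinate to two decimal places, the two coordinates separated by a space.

A=(0,0), D=(7.00,0)
θ=142°: B = A + 1.00·(cos142°, sin142°) = (-0.7880, 0.6157)
θ=142°: |BD| = 7.8123
θ=142°: circle(B,3.00) ∩ circle(D,10.00): a=-1.9180, h=2.3068
θ=142°:   candidates: C₊=(-2.5182,3.0664) cross=18.021; C₋=(-2.8818,-1.5328) cross=-18.021
θ=142°:   branch - wants cross < 0 → take C=(-2.8818,-1.5328) (cross=-18.021)
θ=142°: ex = (C−B)/|BC| = (-0.6979,-0.7162); ey = (0.7162,-0.6979)
θ=142°: P = B + -0.91·ex + 2.85·ey = (1.8882,-0.7218)
θ=241°: B = A + 1.00·(cos241°, sin241°) = (-0.4848, -0.8746)
θ=241°: |BD| = 7.5357
θ=241°: circle(B,3.00) ∩ circle(D,10.00): a=-2.2700, h=1.9614
θ=241°:   candidates: C₊=(-2.9671,0.8100) cross=14.780; C₋=(-2.5119,-3.0862) cross=-14.780
θ=241°:   branch - wants cross < 0 → take C=(-2.5119,-3.0862) (cross=-14.780)
θ=241°: ex = (C−B)/|BC| = (-0.6757,-0.7372); ey = (0.7372,-0.6757)
θ=241°: P = B + -0.91·ex + 2.85·ey = (2.2311,-2.1295)

θ=142°: 1.89 -0.72
θ=241°: 2.23 -2.13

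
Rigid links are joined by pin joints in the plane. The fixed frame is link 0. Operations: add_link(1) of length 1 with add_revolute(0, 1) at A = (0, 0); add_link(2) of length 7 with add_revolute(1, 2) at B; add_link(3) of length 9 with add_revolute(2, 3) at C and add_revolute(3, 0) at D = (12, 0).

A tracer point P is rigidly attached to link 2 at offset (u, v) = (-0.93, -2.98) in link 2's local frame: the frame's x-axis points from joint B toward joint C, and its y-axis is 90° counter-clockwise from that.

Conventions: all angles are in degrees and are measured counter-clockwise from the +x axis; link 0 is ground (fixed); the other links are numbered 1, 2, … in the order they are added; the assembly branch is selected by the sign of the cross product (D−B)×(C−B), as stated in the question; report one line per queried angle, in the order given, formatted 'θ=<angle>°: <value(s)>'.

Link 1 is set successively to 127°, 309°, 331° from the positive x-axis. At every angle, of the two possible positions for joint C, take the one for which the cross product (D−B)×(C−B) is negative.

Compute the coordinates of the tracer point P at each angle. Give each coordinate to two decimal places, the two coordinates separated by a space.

A=(0,0), D=(12.00,0)
θ=127°: B = A + 1.00·(cos127°, sin127°) = (-0.6018, 0.7986)
θ=127°: |BD| = 12.6271
θ=127°: circle(B,7.00) ∩ circle(D,9.00): a=5.0464, h=4.8511
θ=127°:   candidates: C₊=(4.7413,5.3209) cross=61.256; C₋=(4.1277,-4.3620) cross=-61.256
θ=127°:   branch - wants cross < 0 → take C=(4.1277,-4.3620) (cross=-61.256)
θ=127°: ex = (C−B)/|BC| = (0.6756,-0.7372); ey = (0.7372,0.6756)
θ=127°: P = B + -0.93·ex + -2.98·ey = (-3.4271,-0.5292)
θ=309°: B = A + 1.00·(cos309°, sin309°) = (0.6293, -0.7771)
θ=309°: |BD| = 11.3972
θ=309°: circle(B,7.00) ∩ circle(D,9.00): a=4.2948, h=5.5277
θ=309°:   candidates: C₊=(4.5372,5.0305) cross=63.000; C₋=(5.2910,-5.9991) cross=-63.000
θ=309°:   branch - wants cross < 0 → take C=(5.2910,-5.9991) (cross=-63.000)
θ=309°: ex = (C−B)/|BC| = (0.6660,-0.7460); ey = (0.7460,0.6660)
θ=309°: P = B + -0.93·ex + -2.98·ey = (-2.2131,-2.0679)
θ=331°: B = A + 1.00·(cos331°, sin331°) = (0.8746, -0.4848)
θ=331°: |BD| = 11.1359
θ=331°: circle(B,7.00) ∩ circle(D,9.00): a=4.1312, h=5.6510
θ=331°:   candidates: C₊=(4.7559,5.3406) cross=62.929; C₋=(5.2479,-5.9506) cross=-62.929
θ=331°:   branch - wants cross < 0 → take C=(5.2479,-5.9506) (cross=-62.929)
θ=331°: ex = (C−B)/|BC| = (0.6248,-0.7808); ey = (0.7808,0.6248)
θ=331°: P = B + -0.93·ex + -2.98·ey = (-2.0332,-1.6204)

θ=127°: -3.43 -0.53
θ=309°: -2.21 -2.07
θ=331°: -2.03 -1.62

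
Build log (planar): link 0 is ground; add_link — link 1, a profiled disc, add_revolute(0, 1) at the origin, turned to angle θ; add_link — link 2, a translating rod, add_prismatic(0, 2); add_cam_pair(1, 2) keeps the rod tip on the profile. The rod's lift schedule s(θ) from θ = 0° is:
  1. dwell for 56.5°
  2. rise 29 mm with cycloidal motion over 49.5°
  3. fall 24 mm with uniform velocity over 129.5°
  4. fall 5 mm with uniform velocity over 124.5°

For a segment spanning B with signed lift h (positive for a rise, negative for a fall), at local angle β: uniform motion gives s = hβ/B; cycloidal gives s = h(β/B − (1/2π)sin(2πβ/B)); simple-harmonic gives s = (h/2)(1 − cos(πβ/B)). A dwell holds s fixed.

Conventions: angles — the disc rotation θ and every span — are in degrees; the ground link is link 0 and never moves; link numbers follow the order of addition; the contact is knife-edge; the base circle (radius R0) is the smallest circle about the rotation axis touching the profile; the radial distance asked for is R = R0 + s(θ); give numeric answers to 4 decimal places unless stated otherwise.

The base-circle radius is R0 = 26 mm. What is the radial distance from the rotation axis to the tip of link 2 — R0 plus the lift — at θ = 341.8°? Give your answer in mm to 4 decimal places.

seg 1 [0°–56.5°] dwell: s stays 0.0000
seg 2 [56.5°–106°] cycloidal, h=29: full span → s += 29 → s = 29.0000
seg 3 [106°–235.5°] uniform, h=-24: full span → s += -24 → s = 5.0000
seg 4 [235.5°–360°] uniform, h=-5: θ=341.8° here. β=106.3, B=124.5. -5·106.3/124.5 = -4.2691 → s = 0.7309
R = R0 + s = 26 + 0.7309 = 26.7309

26.7309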